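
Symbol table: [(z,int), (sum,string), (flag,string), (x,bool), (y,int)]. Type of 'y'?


Lookup 'y' → type int


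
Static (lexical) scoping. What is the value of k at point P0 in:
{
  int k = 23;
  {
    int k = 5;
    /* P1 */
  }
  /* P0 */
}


k declared in the same block as P0
k = 23


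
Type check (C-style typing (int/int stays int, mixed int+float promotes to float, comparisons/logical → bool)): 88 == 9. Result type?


Operand types: int == int
Rule: comparison yields bool
Result type: bool


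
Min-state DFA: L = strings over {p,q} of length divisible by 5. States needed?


Track length mod 5: states 0..4, accept at 0
Minimal DFA: 5 states


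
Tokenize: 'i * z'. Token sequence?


Scan left to right, longest-match per lexeme
Tokens: ID(i), OP(*), ID(z)


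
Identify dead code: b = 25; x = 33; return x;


b is assigned but never read
Dead: 'b = 25'


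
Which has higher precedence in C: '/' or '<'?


'/' is multiplicative (level 10); '<' is relational (level 7)
Higher level binds tighter
'/' has higher precedence than '<'


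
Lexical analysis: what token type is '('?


Pattern: delimiter/punctuation
Type: PUNCTUATION


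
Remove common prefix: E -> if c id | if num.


Common prefix: 'if'
Factored: E -> if E', E' -> c id | num


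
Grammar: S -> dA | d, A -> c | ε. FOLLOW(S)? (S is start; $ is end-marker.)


$ ∈ FOLLOW(S). For each A -> αBβ: add FIRST(β)\{ε} to FOLLOW(B); if β nullable, add FOLLOW(A).
FOLLOW(S) = {$}


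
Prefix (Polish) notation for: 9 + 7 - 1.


left-to-right (same/higher precedence on left): tree is (- (+ 9 7) 1)
Prefix: - + 9 7 1


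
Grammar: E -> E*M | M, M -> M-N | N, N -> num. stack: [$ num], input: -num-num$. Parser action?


'num' on top is the handle for N -> num
Action: reduce (N -> num)


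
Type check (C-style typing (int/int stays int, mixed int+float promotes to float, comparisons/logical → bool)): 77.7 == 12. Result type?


Operand types: float == int
Rule: comparison yields bool
Result type: bool


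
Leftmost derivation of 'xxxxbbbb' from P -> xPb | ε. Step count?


Derivation: P => xPb => xxPbb => xxxPbbb => xxxxPbbbb => xxxxbbbb
Steps: 5


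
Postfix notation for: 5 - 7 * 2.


* has higher precedence, evaluate 7*2 first
Postfix: 5 7 2 * -


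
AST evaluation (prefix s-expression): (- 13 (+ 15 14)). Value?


Evaluate inner: (+ 15 14) = 29
Evaluate root: (- 13 29) = -16
Result: -16


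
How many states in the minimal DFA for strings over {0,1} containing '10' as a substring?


KMP-style automaton: 2 progress states + 1 absorbing accept = 3
Minimal DFA: 3 states


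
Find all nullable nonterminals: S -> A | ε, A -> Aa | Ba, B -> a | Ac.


A nonterminal is nullable iff some alternative derives ε (directly, or every symbol in it is nullable)
Nullable: {S}


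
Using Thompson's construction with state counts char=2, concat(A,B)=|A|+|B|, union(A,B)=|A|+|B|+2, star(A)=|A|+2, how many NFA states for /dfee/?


Syntax tree has 4 char leaf(s), 0 union(s), 0 star(s)
chars contribute 4×2 = 8; each union adds +2; each star adds +2
Total: 8 + 0 + 0 = 8 states


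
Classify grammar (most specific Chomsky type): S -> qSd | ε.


Single nonterminal LHS, but q^n d^n is not regular
Classification: Type 2 (Context-Free)


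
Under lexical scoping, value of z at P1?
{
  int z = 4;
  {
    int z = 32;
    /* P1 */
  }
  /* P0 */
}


z declared in the same block as P1
z = 32


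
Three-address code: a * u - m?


Break into single-operator statements:
t1 = a * u
t2 = t1 - m


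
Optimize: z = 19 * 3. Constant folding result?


19 * 3 = 57 at compile time
Optimized: z = 57


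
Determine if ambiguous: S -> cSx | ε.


balanced c^n…x^n: each string has a unique parse
Unambiguous


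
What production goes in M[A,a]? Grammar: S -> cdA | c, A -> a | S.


For [A, a]: 'a' ∈ FIRST(a)
Entry: A -> a


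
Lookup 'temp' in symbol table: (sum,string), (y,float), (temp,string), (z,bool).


Lookup 'temp' → type string


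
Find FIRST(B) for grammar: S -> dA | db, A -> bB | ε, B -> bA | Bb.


Per alternative of B: FIRST(bA) = {b}; FIRST(Bb) = {b}
FIRST(B) = {b}


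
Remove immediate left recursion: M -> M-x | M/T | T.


Left-recursive alternatives: M-x, M/T; non-recursive: T
Introduce M': M -> TM', M' -> -xM' | /TM' | ε


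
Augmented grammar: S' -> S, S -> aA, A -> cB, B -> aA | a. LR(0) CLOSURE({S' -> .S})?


Start: S' -> .S
For each item with dot before a nonterminal B, add B -> .γ for every B-production
Closure: [S' -> .S, S -> .aA]


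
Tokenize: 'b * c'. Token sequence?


Scan left to right, longest-match per lexeme
Tokens: ID(b), OP(*), ID(c)


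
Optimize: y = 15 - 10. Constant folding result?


15 - 10 = 5 at compile time
Optimized: y = 5


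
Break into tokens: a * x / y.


Scan left to right, longest-match per lexeme
Tokens: ID(a), OP(*), ID(x), OP(/), ID(y)


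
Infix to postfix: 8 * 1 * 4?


Left to right (same or higher precedence on left)
Postfix: 8 1 * 4 *


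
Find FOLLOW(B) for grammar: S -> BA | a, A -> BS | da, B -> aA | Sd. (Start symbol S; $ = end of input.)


$ ∈ FOLLOW(S). For each A -> αBβ: add FIRST(β)\{ε} to FOLLOW(B); if β nullable, add FOLLOW(A).
FOLLOW(B) = {a, d}


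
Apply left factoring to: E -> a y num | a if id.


Common prefix: 'a'
Factored: E -> a E', E' -> y num | if id


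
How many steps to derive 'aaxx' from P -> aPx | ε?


Derivation: P => aPx => aaPxx => aaxx
Steps: 3


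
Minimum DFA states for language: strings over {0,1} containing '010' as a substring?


KMP-style automaton: 3 progress states + 1 absorbing accept = 4
Minimal DFA: 4 states


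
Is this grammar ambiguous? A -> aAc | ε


balanced a^n…c^n: each string has a unique parse
Unambiguous


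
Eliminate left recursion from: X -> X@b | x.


Left-recursive alternatives: X@b; non-recursive: x
Introduce X': X -> xX', X' -> @bX' | ε


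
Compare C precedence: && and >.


'>' is relational (level 7); '&&' is logical AND (level 2)
Higher level binds tighter
'>' has higher precedence than '&&'


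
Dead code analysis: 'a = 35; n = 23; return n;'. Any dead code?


a is assigned but never read
Dead: 'a = 35'


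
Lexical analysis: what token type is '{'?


Pattern: delimiter/punctuation
Type: PUNCTUATION


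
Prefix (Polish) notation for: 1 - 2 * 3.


'*' binds tighter: tree is (- 1 (* 2 3))
Prefix: - 1 * 2 3


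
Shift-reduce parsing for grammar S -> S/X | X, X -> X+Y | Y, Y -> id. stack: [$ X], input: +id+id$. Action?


shift '+' to continue X -> X+Y
Action: shift


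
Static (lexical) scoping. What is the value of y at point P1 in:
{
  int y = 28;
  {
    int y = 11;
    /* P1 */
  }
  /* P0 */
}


y declared in the same block as P1
y = 11


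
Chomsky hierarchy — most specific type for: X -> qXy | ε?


Single nonterminal LHS, but q^n y^n is not regular
Classification: Type 2 (Context-Free)


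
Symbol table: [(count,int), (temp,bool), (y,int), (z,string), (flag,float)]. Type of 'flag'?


Lookup 'flag' → type float


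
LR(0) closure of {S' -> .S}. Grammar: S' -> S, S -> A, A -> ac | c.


Start: S' -> .S
For each item with dot before a nonterminal B, add B -> .γ for every B-production
Closure: [S' -> .S, S -> .A, A -> .ac, A -> .c]


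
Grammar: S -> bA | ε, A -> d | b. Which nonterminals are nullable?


A nonterminal is nullable iff some alternative derives ε (directly, or every symbol in it is nullable)
Nullable: {S}


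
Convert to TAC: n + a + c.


Break into single-operator statements:
t1 = n + a
t2 = t1 + c


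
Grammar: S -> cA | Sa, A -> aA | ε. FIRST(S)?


Per alternative of S: FIRST(cA) = {c}; FIRST(Sa) = {c}
FIRST(S) = {c}


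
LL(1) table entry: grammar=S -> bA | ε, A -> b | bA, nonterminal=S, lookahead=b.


For [S, b]: 'b' ∈ FIRST(bA)
Entry: S -> bA


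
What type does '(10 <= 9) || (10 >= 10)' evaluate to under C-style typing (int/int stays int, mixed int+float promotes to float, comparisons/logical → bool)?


Operand types: bool || bool
Rule: logical operators take bool operands and yield bool
Result type: bool


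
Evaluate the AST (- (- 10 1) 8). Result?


Evaluate inner: (- 10 1) = 9
Evaluate root: (- 9 8) = 1
Result: 1


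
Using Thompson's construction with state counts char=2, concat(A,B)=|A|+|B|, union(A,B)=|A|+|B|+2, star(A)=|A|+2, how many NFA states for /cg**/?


Syntax tree has 2 char leaf(s), 0 union(s), 2 star(s)
chars contribute 2×2 = 4; each union adds +2; each star adds +2
Total: 4 + 0 + 4 = 8 states


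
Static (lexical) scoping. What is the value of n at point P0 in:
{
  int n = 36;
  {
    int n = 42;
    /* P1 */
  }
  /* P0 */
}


n declared in the same block as P0
n = 36


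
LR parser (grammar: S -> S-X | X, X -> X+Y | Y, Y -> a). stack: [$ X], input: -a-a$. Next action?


lookahead ∉ {+} so X won't extend; reduce S -> X
Action: reduce (S -> X)


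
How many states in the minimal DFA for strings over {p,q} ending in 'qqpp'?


Track the longest suffix of input matching a prefix of 'qqpp': 5 classes (prefixes of length 0..4)
Minimal DFA: 5 states


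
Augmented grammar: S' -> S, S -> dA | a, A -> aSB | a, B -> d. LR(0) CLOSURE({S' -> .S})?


Start: S' -> .S
For each item with dot before a nonterminal B, add B -> .γ for every B-production
Closure: [S' -> .S, S -> .dA, S -> .a]


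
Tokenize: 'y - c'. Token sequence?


Scan left to right, longest-match per lexeme
Tokens: ID(y), OP(-), ID(c)


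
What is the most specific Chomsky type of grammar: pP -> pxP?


LHS has context (more than one symbol) and |LHS| ≤ |RHS|
Classification: Type 1 (Context-Sensitive)


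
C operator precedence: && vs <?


'<' is relational (level 7); '&&' is logical AND (level 2)
Higher level binds tighter
'<' has higher precedence than '&&'


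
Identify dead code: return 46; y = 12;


statement follows a return and is unreachable
Dead: 'y = 12'


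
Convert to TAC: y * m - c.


Break into single-operator statements:
t1 = y * m
t2 = t1 - c


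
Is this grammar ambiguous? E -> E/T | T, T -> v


precedence layered via separate nonterminal T: deterministic
Unambiguous


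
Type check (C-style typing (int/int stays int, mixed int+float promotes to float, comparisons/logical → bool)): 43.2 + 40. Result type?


Operand types: float + int
Rule: mixed int/float promotes to float; int/int stays int
Result type: float


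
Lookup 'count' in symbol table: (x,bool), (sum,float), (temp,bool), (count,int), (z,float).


Lookup 'count' → type int


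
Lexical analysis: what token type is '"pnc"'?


Pattern: double-quoted sequence
Type: STRING_LITERAL


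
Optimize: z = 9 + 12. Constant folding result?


9 + 12 = 21 at compile time
Optimized: z = 21


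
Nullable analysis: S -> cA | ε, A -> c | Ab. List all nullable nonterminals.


A nonterminal is nullable iff some alternative derives ε (directly, or every symbol in it is nullable)
Nullable: {S}


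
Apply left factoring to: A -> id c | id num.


Common prefix: 'id'
Factored: A -> id A', A' -> c | num


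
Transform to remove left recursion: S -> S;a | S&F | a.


Left-recursive alternatives: S;a, S&F; non-recursive: a
Introduce S': S -> aS', S' -> ;aS' | &FS' | ε


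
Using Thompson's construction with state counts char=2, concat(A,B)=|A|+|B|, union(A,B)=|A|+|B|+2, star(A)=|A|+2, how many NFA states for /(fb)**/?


Syntax tree has 2 char leaf(s), 0 union(s), 2 star(s)
chars contribute 2×2 = 4; each union adds +2; each star adds +2
Total: 4 + 0 + 4 = 8 states


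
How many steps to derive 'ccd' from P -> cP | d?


Derivation: P => cP => ccP => ccd
Steps: 3


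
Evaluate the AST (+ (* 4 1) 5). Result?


Evaluate inner: (* 4 1) = 4
Evaluate root: (+ 4 5) = 9
Result: 9


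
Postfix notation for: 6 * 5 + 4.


Left to right (same or higher precedence on left)
Postfix: 6 5 * 4 +


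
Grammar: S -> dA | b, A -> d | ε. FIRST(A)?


Per alternative of A: FIRST(d) = {d}; FIRST(ε) = {ε}
FIRST(A) = {d, ε}


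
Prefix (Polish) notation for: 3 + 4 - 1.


left-to-right (same/higher precedence on left): tree is (- (+ 3 4) 1)
Prefix: - + 3 4 1


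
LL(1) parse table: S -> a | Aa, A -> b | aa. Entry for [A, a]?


For [A, a]: 'a' ∈ FIRST(aa)
Entry: A -> aa


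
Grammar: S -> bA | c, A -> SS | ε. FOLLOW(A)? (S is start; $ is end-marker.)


$ ∈ FOLLOW(S). For each A -> αBβ: add FIRST(β)\{ε} to FOLLOW(B); if β nullable, add FOLLOW(A).
FOLLOW(A) = {$, b, c}


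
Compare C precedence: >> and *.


'*' is multiplicative (level 10); '>>' is shift (level 8)
Higher level binds tighter
'*' has higher precedence than '>>'


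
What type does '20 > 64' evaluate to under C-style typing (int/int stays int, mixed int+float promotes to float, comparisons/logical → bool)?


Operand types: int > int
Rule: comparison yields bool
Result type: bool


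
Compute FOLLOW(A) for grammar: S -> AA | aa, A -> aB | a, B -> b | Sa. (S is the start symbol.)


$ ∈ FOLLOW(S). For each A -> αBβ: add FIRST(β)\{ε} to FOLLOW(B); if β nullable, add FOLLOW(A).
FOLLOW(A) = {$, a}


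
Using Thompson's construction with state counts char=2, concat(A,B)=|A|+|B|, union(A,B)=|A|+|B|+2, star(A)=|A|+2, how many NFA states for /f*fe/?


Syntax tree has 3 char leaf(s), 0 union(s), 1 star(s)
chars contribute 3×2 = 6; each union adds +2; each star adds +2
Total: 6 + 0 + 2 = 8 states


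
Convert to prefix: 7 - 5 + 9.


left-to-right (same/higher precedence on left): tree is (+ (- 7 5) 9)
Prefix: + - 7 5 9


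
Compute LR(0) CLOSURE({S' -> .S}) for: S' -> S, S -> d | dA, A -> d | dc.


Start: S' -> .S
For each item with dot before a nonterminal B, add B -> .γ for every B-production
Closure: [S' -> .S, S -> .d, S -> .dA]


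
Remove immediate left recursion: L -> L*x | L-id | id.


Left-recursive alternatives: L*x, L-id; non-recursive: id
Introduce L': L -> idL', L' -> *xL' | -idL' | ε


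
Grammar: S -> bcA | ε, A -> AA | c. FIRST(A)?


Per alternative of A: FIRST(AA) = {c}; FIRST(c) = {c}
FIRST(A) = {c}


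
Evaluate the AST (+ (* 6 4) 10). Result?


Evaluate inner: (* 6 4) = 24
Evaluate root: (+ 24 10) = 34
Result: 34


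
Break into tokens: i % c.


Scan left to right, longest-match per lexeme
Tokens: ID(i), OP(%), ID(c)


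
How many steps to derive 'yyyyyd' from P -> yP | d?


Derivation: P => yP => yyP => yyyP => yyyyP => yyyyyP => yyyyyd
Steps: 6


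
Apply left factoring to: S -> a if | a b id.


Common prefix: 'a'
Factored: S -> a S', S' -> if | b id


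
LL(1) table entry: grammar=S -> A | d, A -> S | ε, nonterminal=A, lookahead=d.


For [A, d]: 'd' ∈ FIRST(S)
Entry: A -> S


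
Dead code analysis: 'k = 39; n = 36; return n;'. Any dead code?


k is assigned but never read
Dead: 'k = 39'


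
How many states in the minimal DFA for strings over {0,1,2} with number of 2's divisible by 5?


Track (count of 2) mod 5: states 0..4, accept at 0
Minimal DFA: 5 states


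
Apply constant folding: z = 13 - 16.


13 - 16 = -3 at compile time
Optimized: z = -3


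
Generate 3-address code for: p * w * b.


Break into single-operator statements:
t1 = p * w
t2 = t1 * b


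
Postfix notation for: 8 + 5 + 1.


Left to right (same or higher precedence on left)
Postfix: 8 5 + 1 +


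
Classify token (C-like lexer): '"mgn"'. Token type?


Pattern: double-quoted sequence
Type: STRING_LITERAL


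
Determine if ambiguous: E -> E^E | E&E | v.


'v^v&v' has two parse trees (no precedence encoded between ^ and &)
Ambiguous


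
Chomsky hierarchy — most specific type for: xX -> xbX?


LHS has context (more than one symbol) and |LHS| ≤ |RHS|
Classification: Type 1 (Context-Sensitive)


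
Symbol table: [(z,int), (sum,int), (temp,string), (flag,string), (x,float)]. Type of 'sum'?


Lookup 'sum' → type int


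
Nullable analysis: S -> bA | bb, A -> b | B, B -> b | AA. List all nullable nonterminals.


A nonterminal is nullable iff some alternative derives ε (directly, or every symbol in it is nullable)
Nullable: {}


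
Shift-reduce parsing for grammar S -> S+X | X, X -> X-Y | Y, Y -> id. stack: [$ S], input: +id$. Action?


shift '+' to continue S -> S+X
Action: shift


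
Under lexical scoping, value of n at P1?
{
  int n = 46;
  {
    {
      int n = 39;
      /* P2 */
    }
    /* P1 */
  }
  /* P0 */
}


P1's block does not declare n; resolves to the enclosing declaration at depth 0
n = 46


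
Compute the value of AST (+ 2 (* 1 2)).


Evaluate inner: (* 1 2) = 2
Evaluate root: (+ 2 2) = 4
Result: 4


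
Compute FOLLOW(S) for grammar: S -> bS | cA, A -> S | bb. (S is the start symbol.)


$ ∈ FOLLOW(S). For each A -> αBβ: add FIRST(β)\{ε} to FOLLOW(B); if β nullable, add FOLLOW(A).
FOLLOW(S) = {$}


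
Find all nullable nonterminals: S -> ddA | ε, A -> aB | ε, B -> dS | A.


A nonterminal is nullable iff some alternative derives ε (directly, or every symbol in it is nullable)
Nullable: {A, B, S}


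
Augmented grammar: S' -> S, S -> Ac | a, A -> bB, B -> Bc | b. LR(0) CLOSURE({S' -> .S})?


Start: S' -> .S
For each item with dot before a nonterminal B, add B -> .γ for every B-production
Closure: [S' -> .S, S -> .Ac, S -> .a, A -> .bB]


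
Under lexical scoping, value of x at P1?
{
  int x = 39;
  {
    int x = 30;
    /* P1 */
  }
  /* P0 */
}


x declared in the same block as P1
x = 30


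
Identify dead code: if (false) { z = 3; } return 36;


condition is constant false, so the whole block is unreachable
Dead: 'if (false) { z = 3; }'


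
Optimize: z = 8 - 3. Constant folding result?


8 - 3 = 5 at compile time
Optimized: z = 5


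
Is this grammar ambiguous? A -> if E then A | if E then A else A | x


dangling else: 'if E then if E then x else x' parses two ways
Ambiguous


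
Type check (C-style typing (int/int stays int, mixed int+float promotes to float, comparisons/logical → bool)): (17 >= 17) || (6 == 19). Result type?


Operand types: bool || bool
Rule: logical operators take bool operands and yield bool
Result type: bool


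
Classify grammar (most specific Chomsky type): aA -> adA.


LHS has context (more than one symbol) and |LHS| ≤ |RHS|
Classification: Type 1 (Context-Sensitive)


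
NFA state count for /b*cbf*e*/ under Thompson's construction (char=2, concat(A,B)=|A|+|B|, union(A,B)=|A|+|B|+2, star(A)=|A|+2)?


Syntax tree has 5 char leaf(s), 0 union(s), 3 star(s)
chars contribute 5×2 = 10; each union adds +2; each star adds +2
Total: 10 + 0 + 6 = 16 states


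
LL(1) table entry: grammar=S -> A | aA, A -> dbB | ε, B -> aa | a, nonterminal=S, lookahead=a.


For [S, a]: 'a' ∈ FIRST(aA)
Entry: S -> aA


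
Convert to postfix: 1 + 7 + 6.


Left to right (same or higher precedence on left)
Postfix: 1 7 + 6 +


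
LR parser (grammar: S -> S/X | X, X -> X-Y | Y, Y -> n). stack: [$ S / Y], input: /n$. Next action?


'Y' (not preceded by X-) is the handle for X -> Y
Action: reduce (X -> Y)


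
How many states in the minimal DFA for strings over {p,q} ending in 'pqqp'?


Track the longest suffix of input matching a prefix of 'pqqp': 5 classes (prefixes of length 0..4)
Minimal DFA: 5 states


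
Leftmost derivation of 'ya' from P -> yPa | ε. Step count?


Derivation: P => yPa => ya
Steps: 2


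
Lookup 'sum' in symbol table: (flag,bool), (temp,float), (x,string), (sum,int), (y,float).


Lookup 'sum' → type int


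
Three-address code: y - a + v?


Break into single-operator statements:
t1 = y - a
t2 = t1 + v


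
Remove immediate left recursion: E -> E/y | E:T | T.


Left-recursive alternatives: E/y, E:T; non-recursive: T
Introduce E': E -> TE', E' -> /yE' | :TE' | ε


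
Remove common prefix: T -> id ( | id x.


Common prefix: 'id'
Factored: T -> id T', T' -> ( | x


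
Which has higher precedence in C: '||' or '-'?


'-' is additive (level 9); '||' is logical OR (level 1)
Higher level binds tighter
'-' has higher precedence than '||'


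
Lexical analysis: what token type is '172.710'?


Pattern: digits with a decimal point
Type: FLOAT_LITERAL


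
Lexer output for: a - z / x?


Scan left to right, longest-match per lexeme
Tokens: ID(a), OP(-), ID(z), OP(/), ID(x)


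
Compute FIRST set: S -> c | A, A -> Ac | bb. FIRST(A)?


Per alternative of A: FIRST(Ac) = {b}; FIRST(bb) = {b}
FIRST(A) = {b}


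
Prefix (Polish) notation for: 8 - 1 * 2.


'*' binds tighter: tree is (- 8 (* 1 2))
Prefix: - 8 * 1 2


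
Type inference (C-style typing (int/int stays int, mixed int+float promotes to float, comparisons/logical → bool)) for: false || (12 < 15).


Operand types: bool || bool
Rule: logical operators take bool operands and yield bool
Result type: bool


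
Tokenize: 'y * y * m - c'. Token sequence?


Scan left to right, longest-match per lexeme
Tokens: ID(y), OP(*), ID(y), OP(*), ID(m), OP(-), ID(c)


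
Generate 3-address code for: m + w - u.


Break into single-operator statements:
t1 = m + w
t2 = t1 - u


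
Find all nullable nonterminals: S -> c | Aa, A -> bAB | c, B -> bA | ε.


A nonterminal is nullable iff some alternative derives ε (directly, or every symbol in it is nullable)
Nullable: {B}


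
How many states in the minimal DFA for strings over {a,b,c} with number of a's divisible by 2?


Track (count of a) mod 2: states 0..1, accept at 0
Minimal DFA: 2 states


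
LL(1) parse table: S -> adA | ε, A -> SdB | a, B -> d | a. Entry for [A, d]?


For [A, d]: 'd' ∈ FIRST(SdB)
Entry: A -> SdB


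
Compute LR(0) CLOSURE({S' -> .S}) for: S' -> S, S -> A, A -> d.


Start: S' -> .S
For each item with dot before a nonterminal B, add B -> .γ for every B-production
Closure: [S' -> .S, S -> .A, A -> .d]


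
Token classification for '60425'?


Pattern: digits only
Type: INTEGER_LITERAL


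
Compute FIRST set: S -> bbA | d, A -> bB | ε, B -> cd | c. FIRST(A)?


Per alternative of A: FIRST(bB) = {b}; FIRST(ε) = {ε}
FIRST(A) = {b, ε}


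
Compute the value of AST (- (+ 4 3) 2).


Evaluate inner: (+ 4 3) = 7
Evaluate root: (- 7 2) = 5
Result: 5


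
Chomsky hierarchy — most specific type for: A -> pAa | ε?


Single nonterminal LHS, but p^n a^n is not regular
Classification: Type 2 (Context-Free)


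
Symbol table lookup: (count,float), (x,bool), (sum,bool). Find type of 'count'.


Lookup 'count' → type float


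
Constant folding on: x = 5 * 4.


5 * 4 = 20 at compile time
Optimized: x = 20


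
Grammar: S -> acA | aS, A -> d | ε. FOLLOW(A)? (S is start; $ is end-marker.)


$ ∈ FOLLOW(S). For each A -> αBβ: add FIRST(β)\{ε} to FOLLOW(B); if β nullable, add FOLLOW(A).
FOLLOW(A) = {$}


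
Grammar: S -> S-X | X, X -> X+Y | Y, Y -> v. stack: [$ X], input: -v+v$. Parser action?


lookahead ∉ {+} so X won't extend; reduce S -> X
Action: reduce (S -> X)


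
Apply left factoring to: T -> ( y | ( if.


Common prefix: '('
Factored: T -> ( T', T' -> y | if


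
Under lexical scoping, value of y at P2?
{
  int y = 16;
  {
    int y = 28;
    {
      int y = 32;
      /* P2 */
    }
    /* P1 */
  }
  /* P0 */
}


y declared in the same block as P2
y = 32


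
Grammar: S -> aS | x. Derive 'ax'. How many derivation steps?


Derivation: S => aS => ax
Steps: 2


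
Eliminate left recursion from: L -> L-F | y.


Left-recursive alternatives: L-F; non-recursive: y
Introduce L': L -> yL', L' -> -FL' | ε


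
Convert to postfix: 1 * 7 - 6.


Left to right (same or higher precedence on left)
Postfix: 1 7 * 6 -


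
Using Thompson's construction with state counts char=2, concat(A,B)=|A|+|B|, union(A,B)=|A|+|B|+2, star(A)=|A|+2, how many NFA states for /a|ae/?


Syntax tree has 3 char leaf(s), 1 union(s), 0 star(s)
chars contribute 3×2 = 6; each union adds +2; each star adds +2
Total: 6 + 2 + 0 = 8 states


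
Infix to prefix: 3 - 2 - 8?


left-to-right (same/higher precedence on left): tree is (- (- 3 2) 8)
Prefix: - - 3 2 8


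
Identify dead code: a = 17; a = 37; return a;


first assignment to a is overwritten before any read
Dead: 'a = 17'


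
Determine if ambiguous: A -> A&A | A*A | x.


'x&x*x' has two parse trees (no precedence encoded between & and *)
Ambiguous


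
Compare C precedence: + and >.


'+' is additive (level 9); '>' is relational (level 7)
Higher level binds tighter
'+' has higher precedence than '>'


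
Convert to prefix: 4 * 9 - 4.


left-to-right (same/higher precedence on left): tree is (- (* 4 9) 4)
Prefix: - * 4 9 4


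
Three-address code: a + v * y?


Break into single-operator statements:
t1 = v * y
t2 = a + t1


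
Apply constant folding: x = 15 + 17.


15 + 17 = 32 at compile time
Optimized: x = 32


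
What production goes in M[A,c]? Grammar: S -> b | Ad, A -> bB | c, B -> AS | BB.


For [A, c]: 'c' ∈ FIRST(c)
Entry: A -> c


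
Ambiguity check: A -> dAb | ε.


balanced d^n…b^n: each string has a unique parse
Unambiguous


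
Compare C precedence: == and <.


'<' is relational (level 7); '==' is equality (level 6)
Higher level binds tighter
'<' has higher precedence than '=='


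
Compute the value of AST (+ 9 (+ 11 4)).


Evaluate inner: (+ 11 4) = 15
Evaluate root: (+ 9 15) = 24
Result: 24


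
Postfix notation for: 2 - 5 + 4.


Left to right (same or higher precedence on left)
Postfix: 2 5 - 4 +


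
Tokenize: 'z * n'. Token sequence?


Scan left to right, longest-match per lexeme
Tokens: ID(z), OP(*), ID(n)


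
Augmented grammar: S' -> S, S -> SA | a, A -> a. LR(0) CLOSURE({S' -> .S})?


Start: S' -> .S
For each item with dot before a nonterminal B, add B -> .γ for every B-production
Closure: [S' -> .S, S -> .SA, S -> .a]


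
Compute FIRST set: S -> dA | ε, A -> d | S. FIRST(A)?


Per alternative of A: FIRST(d) = {d}; FIRST(S) = {d, ε}
FIRST(A) = {d, ε}


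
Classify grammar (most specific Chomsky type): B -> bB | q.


Right-linear: every RHS is a terminal or a terminal followed by one nonterminal
Classification: Type 3 (Regular)


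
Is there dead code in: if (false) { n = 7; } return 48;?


condition is constant false, so the whole block is unreachable
Dead: 'if (false) { n = 7; }'


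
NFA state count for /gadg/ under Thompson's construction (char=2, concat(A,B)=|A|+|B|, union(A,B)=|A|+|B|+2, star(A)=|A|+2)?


Syntax tree has 4 char leaf(s), 0 union(s), 0 star(s)
chars contribute 4×2 = 8; each union adds +2; each star adds +2
Total: 8 + 0 + 0 = 8 states


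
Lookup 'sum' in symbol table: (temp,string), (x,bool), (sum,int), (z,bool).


Lookup 'sum' → type int


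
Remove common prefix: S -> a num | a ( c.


Common prefix: 'a'
Factored: S -> a S', S' -> num | ( c


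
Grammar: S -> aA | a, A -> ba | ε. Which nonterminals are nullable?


A nonterminal is nullable iff some alternative derives ε (directly, or every symbol in it is nullable)
Nullable: {A}


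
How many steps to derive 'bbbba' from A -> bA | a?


Derivation: A => bA => bbA => bbbA => bbbbA => bbbba
Steps: 5


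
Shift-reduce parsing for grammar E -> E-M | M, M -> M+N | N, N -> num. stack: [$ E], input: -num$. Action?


shift '-' to continue E -> E-M
Action: shift


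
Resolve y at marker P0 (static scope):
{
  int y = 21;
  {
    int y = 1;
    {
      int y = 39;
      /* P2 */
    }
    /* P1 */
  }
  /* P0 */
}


y declared in the same block as P0
y = 21


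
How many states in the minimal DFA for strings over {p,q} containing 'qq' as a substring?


KMP-style automaton: 2 progress states + 1 absorbing accept = 3
Minimal DFA: 3 states


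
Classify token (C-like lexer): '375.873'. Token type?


Pattern: digits with a decimal point
Type: FLOAT_LITERAL


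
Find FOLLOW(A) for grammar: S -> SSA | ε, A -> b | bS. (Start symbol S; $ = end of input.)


$ ∈ FOLLOW(S). For each A -> αBβ: add FIRST(β)\{ε} to FOLLOW(B); if β nullable, add FOLLOW(A).
FOLLOW(A) = {$, b}


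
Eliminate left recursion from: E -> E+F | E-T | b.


Left-recursive alternatives: E+F, E-T; non-recursive: b
Introduce E': E -> bE', E' -> +FE' | -TE' | ε


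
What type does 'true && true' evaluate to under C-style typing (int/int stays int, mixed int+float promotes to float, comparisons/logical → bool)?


Operand types: bool && bool
Rule: logical operators take bool operands and yield bool
Result type: bool


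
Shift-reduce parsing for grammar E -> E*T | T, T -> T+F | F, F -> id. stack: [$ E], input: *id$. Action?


shift '*' to continue E -> E*T
Action: shift


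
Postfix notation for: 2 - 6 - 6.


Left to right (same or higher precedence on left)
Postfix: 2 6 - 6 -


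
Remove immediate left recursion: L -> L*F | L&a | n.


Left-recursive alternatives: L*F, L&a; non-recursive: n
Introduce L': L -> nL', L' -> *FL' | &aL' | ε


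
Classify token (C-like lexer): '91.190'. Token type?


Pattern: digits with a decimal point
Type: FLOAT_LITERAL


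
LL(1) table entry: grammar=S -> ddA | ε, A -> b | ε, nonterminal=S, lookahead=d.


For [S, d]: 'd' ∈ FIRST(ddA)
Entry: S -> ddA


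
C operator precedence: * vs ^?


'*' is multiplicative (level 10); '^' is bitwise XOR (level 4)
Higher level binds tighter
'*' has higher precedence than '^'


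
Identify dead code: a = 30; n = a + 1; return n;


a is read by n's definition; n is returned
No dead code


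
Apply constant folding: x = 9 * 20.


9 * 20 = 180 at compile time
Optimized: x = 180


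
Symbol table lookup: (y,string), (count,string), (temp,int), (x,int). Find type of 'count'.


Lookup 'count' → type string


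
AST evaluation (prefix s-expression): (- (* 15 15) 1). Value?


Evaluate inner: (* 15 15) = 225
Evaluate root: (- 225 1) = 224
Result: 224


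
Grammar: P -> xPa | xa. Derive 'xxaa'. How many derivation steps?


Derivation: P => xPa => xxaa
Steps: 2


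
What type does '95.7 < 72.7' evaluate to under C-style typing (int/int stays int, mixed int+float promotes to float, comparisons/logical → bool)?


Operand types: float < float
Rule: comparison yields bool
Result type: bool


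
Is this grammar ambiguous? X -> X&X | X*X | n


'n&n*n' has two parse trees (no precedence encoded between & and *)
Ambiguous


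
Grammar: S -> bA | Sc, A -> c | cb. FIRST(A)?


Per alternative of A: FIRST(c) = {c}; FIRST(cb) = {c}
FIRST(A) = {c}


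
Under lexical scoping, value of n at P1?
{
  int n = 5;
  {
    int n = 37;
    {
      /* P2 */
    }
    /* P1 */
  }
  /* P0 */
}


n declared in the same block as P1
n = 37


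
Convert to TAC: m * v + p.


Break into single-operator statements:
t1 = m * v
t2 = t1 + p


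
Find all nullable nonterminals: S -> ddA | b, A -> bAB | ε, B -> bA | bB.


A nonterminal is nullable iff some alternative derives ε (directly, or every symbol in it is nullable)
Nullable: {A}


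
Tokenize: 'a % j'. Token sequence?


Scan left to right, longest-match per lexeme
Tokens: ID(a), OP(%), ID(j)


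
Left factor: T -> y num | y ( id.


Common prefix: 'y'
Factored: T -> y T', T' -> num | ( id


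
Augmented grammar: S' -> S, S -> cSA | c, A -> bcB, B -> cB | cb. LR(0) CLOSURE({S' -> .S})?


Start: S' -> .S
For each item with dot before a nonterminal B, add B -> .γ for every B-production
Closure: [S' -> .S, S -> .cSA, S -> .c]


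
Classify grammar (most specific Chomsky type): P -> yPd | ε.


Single nonterminal LHS, but y^n d^n is not regular
Classification: Type 2 (Context-Free)


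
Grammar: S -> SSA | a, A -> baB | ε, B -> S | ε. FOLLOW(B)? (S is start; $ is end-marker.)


$ ∈ FOLLOW(S). For each A -> αBβ: add FIRST(β)\{ε} to FOLLOW(B); if β nullable, add FOLLOW(A).
FOLLOW(B) = {$, a, b}


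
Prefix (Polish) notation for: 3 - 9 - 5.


left-to-right (same/higher precedence on left): tree is (- (- 3 9) 5)
Prefix: - - 3 9 5


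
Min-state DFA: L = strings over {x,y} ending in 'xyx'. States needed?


Track the longest suffix of input matching a prefix of 'xyx': 4 classes (prefixes of length 0..3)
Minimal DFA: 4 states


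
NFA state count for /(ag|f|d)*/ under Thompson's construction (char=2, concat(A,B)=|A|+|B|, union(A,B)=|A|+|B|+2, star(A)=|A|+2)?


Syntax tree has 4 char leaf(s), 2 union(s), 1 star(s)
chars contribute 4×2 = 8; each union adds +2; each star adds +2
Total: 8 + 4 + 2 = 14 states


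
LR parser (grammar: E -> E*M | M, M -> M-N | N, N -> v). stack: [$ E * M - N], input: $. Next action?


handle 'M-N' on top
Action: reduce (M -> M-N)


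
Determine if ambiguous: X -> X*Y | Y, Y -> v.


precedence layered via separate nonterminal Y: deterministic
Unambiguous


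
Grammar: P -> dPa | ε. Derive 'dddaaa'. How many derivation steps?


Derivation: P => dPa => ddPaa => dddPaaa => dddaaa
Steps: 4


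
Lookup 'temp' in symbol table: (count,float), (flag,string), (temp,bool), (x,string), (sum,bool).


Lookup 'temp' → type bool


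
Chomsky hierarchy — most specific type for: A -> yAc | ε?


Single nonterminal LHS, but y^n c^n is not regular
Classification: Type 2 (Context-Free)


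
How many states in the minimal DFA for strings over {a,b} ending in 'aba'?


Track the longest suffix of input matching a prefix of 'aba': 4 classes (prefixes of length 0..3)
Minimal DFA: 4 states


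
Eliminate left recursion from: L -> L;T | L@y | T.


Left-recursive alternatives: L;T, L@y; non-recursive: T
Introduce L': L -> TL', L' -> ;TL' | @yL' | ε


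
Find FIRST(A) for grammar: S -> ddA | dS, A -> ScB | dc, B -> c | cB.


Per alternative of A: FIRST(ScB) = {d}; FIRST(dc) = {d}
FIRST(A) = {d}


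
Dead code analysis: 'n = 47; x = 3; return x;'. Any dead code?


n is assigned but never read
Dead: 'n = 47'


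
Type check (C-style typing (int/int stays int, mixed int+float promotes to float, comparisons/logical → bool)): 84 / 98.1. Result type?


Operand types: int / float
Rule: mixed int/float promotes to float; int/int stays int
Result type: float


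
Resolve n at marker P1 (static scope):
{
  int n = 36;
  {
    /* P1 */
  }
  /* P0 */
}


P1's block does not declare n; resolves to the enclosing declaration at depth 0
n = 36


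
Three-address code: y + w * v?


Break into single-operator statements:
t1 = w * v
t2 = y + t1


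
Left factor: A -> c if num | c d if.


Common prefix: 'c'
Factored: A -> c A', A' -> if num | d if


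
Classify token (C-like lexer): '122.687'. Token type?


Pattern: digits with a decimal point
Type: FLOAT_LITERAL


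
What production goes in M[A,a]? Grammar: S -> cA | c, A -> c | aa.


For [A, a]: 'a' ∈ FIRST(aa)
Entry: A -> aa


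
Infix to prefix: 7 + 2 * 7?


'*' binds tighter: tree is (+ 7 (* 2 7))
Prefix: + 7 * 2 7


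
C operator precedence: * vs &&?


'*' is multiplicative (level 10); '&&' is logical AND (level 2)
Higher level binds tighter
'*' has higher precedence than '&&'


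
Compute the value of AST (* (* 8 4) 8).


Evaluate inner: (* 8 4) = 32
Evaluate root: (* 32 8) = 256
Result: 256


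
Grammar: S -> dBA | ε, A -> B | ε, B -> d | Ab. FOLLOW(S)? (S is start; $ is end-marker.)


$ ∈ FOLLOW(S). For each A -> αBβ: add FIRST(β)\{ε} to FOLLOW(B); if β nullable, add FOLLOW(A).
FOLLOW(S) = {$}


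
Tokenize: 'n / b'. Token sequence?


Scan left to right, longest-match per lexeme
Tokens: ID(n), OP(/), ID(b)


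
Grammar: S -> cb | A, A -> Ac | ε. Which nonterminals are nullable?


A nonterminal is nullable iff some alternative derives ε (directly, or every symbol in it is nullable)
Nullable: {A, S}


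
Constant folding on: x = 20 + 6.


20 + 6 = 26 at compile time
Optimized: x = 26


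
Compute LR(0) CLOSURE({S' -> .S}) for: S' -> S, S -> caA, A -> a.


Start: S' -> .S
For each item with dot before a nonterminal B, add B -> .γ for every B-production
Closure: [S' -> .S, S -> .caA]


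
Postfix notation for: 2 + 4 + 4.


Left to right (same or higher precedence on left)
Postfix: 2 4 + 4 +


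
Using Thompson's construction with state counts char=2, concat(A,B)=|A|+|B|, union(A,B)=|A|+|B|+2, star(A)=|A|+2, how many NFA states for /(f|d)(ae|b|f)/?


Syntax tree has 6 char leaf(s), 3 union(s), 0 star(s)
chars contribute 6×2 = 12; each union adds +2; each star adds +2
Total: 12 + 6 + 0 = 18 states


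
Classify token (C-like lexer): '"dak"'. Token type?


Pattern: double-quoted sequence
Type: STRING_LITERAL


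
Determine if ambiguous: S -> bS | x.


right-linear, alternatives start with distinct terminals 'b' vs 'x': unique leftmost derivation
Unambiguous


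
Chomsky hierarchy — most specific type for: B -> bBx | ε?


Single nonterminal LHS, but b^n x^n is not regular
Classification: Type 2 (Context-Free)


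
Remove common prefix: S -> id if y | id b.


Common prefix: 'id'
Factored: S -> id S', S' -> if y | b


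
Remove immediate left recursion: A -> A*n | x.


Left-recursive alternatives: A*n; non-recursive: x
Introduce A': A -> xA', A' -> *nA' | ε


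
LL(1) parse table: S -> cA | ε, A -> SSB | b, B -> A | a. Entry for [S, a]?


For [S, a]: ε is nullable and 'a' ∈ FOLLOW(S)
Entry: S -> ε


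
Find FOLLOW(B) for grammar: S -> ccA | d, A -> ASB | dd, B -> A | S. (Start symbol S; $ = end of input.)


$ ∈ FOLLOW(S). For each A -> αBβ: add FIRST(β)\{ε} to FOLLOW(B); if β nullable, add FOLLOW(A).
FOLLOW(B) = {$, c, d}


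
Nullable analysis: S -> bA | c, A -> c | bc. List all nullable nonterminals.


A nonterminal is nullable iff some alternative derives ε (directly, or every symbol in it is nullable)
Nullable: {}


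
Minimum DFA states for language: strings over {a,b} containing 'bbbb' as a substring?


KMP-style automaton: 4 progress states + 1 absorbing accept = 5
Minimal DFA: 5 states


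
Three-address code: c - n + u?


Break into single-operator statements:
t1 = c - n
t2 = t1 + u


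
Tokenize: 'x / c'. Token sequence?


Scan left to right, longest-match per lexeme
Tokens: ID(x), OP(/), ID(c)


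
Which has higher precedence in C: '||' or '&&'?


'&&' is logical AND (level 2); '||' is logical OR (level 1)
Higher level binds tighter
'&&' has higher precedence than '||'


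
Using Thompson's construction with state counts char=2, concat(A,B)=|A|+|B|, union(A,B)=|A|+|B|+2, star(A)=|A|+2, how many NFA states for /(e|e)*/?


Syntax tree has 2 char leaf(s), 1 union(s), 1 star(s)
chars contribute 2×2 = 4; each union adds +2; each star adds +2
Total: 4 + 2 + 2 = 8 states


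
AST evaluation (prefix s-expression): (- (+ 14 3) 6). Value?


Evaluate inner: (+ 14 3) = 17
Evaluate root: (- 17 6) = 11
Result: 11


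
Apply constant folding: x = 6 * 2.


6 * 2 = 12 at compile time
Optimized: x = 12


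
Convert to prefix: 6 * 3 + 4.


left-to-right (same/higher precedence on left): tree is (+ (* 6 3) 4)
Prefix: + * 6 3 4
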